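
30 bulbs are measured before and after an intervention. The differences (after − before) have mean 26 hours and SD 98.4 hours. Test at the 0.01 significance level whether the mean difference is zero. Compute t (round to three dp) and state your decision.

t = 1.447; fail to reject H0

H0: μ_d = 0; H1: μ_d ≠ 0 (paired t-test on the differences, two-sided).
t = d̄/(s_d/√n) = 26/(98.4/√30) = 1.447
df = n − 1 = 29
Two-sided p-value ≈ 0.159
Since p ≈ 0.159 > α = 0.01, fail to reject H0; the evidence is not statistically significant.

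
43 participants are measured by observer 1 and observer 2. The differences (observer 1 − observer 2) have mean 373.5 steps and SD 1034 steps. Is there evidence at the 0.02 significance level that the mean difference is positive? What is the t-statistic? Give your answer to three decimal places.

2.369

H0: μ_d = 0; H1: μ_d > 0 (paired t-test on the differences, right-tailed).
t = d̄/(s_d/√n) = 373.5/(1034/√43) = 2.369
df = n − 1 = 42
p-value = P(T ≥ 2.369) ≈ 0.0113
Since p ≈ 0.0113 < α = 0.02, reject H0; the evidence is statistically significant.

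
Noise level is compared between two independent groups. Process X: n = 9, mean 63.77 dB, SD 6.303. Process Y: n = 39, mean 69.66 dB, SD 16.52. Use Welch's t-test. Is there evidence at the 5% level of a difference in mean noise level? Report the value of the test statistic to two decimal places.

Let group 1 = process X, group 2 = process Y. H0: μ_1 = μ_2; H1: μ_1 ≠ μ_2 (Welch's two-sample t-test, two-sided).
t = (x̄_1 − x̄_2)/√(s_1²/n_1 + s_2²/n_2) = (63.77 − 69.66)/√(6.303²/9 + 16.52²/39) = -1.74
Welch–Satterthwaite df ≈ 34.97
Two-sided p-value ≈ 0.090
Since p ≈ 0.090 > α = 0.05, fail to reject H0; the evidence is not statistically significant.

-1.74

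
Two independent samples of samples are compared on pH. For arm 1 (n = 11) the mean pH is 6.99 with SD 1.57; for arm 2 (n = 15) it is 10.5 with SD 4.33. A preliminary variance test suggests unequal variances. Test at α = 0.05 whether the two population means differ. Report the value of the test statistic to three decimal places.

Let group 1 = arm 1, group 2 = arm 2. H0: μ_1 = μ_2; H1: μ_1 ≠ μ_2 (Welch's two-sample t-test, two-sided).
t = (x̄_1 − x̄_2)/√(s_1²/n_1 + s_2²/n_2) = (6.99 − 10.5)/√(1.57²/11 + 4.33²/15) = -2.891
Welch–Satterthwaite df ≈ 18.63
Two-sided p-value ≈ 0.009
Since p ≈ 0.009 < α = 0.05, reject H0; the evidence is statistically significant.

-2.891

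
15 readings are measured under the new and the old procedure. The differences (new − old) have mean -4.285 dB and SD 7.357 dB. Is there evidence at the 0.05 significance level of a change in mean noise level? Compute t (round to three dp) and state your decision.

t = -2.256; reject H0

H0: μ_d = 0; H1: μ_d ≠ 0 (paired t-test on the differences, two-sided).
t = d̄/(s_d/√n) = -4.285/(7.357/√15) = -2.256
df = n − 1 = 14
Two-sided p-value ≈ 0.041
Since p ≈ 0.041 < α = 0.05, reject H0; the data support H1.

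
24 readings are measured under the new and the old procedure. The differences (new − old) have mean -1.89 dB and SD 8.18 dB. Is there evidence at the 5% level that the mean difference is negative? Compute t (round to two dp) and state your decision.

t = -1.13; fail to reject H0

H0: μ_d = 0; H1: μ_d < 0 (paired t-test on the differences, left-tailed).
t = d̄/(s_d/√n) = -1.89/(8.18/√24) = -1.13
df = n − 1 = 23
p-value = P(T ≤ -1.13) ≈ 0.135
Since p ≈ 0.135 > α = 0.05, fail to reject H0; the evidence is not statistically significant.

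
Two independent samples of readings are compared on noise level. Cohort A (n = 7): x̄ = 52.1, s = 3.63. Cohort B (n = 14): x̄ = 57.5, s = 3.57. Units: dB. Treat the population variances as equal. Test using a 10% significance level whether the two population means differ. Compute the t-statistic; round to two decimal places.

-3.25

Let group 1 = cohort A, group 2 = cohort B. H0: μ_1 = μ_2; H1: μ_1 ≠ μ_2 (two-sample pooled-variance t-test, two-sided).
s_p² = [(7−1)·3.63² + (14−1)·3.57²]/(7+14−2) = 12.8813
t = (52.1 − 57.5)/√[12.8813·(1/7 + 1/14)] = -3.25
df = n₁ + n₂ − 2 = 19
Two-sided p-value ≈ 0.004
Since p ≈ 0.004 < α = 0.1, reject H0; the data support H1.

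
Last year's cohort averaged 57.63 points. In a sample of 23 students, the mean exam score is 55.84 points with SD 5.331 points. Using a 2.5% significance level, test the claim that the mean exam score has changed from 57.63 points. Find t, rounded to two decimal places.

-1.61

H0: μ = 57.63; H1: μ ≠ 57.63 (one-sample t-test, two-sided).
t = (x̄ − μ₀)/(s/√n) = (55.84 − 57.63)/(5.331/√23) = -1.61
df = n − 1 = 22
Two-sided p-value ≈ 0.122
Since p ≈ 0.122 > α = 0.025, fail to reject H0; the evidence is not statistically significant.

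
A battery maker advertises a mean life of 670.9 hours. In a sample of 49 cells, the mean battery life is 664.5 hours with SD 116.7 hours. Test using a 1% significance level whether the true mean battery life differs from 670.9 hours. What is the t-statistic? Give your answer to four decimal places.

-0.3839

H0: μ = 670.9; H1: μ ≠ 670.9 (one-sample t-test, two-sided).
t = (x̄ − μ₀)/(s/√n) = (664.5 − 670.9)/(116.7/√49) = -0.3839
df = n − 1 = 48
Two-sided p-value ≈ 0.703
Since p ≈ 0.703 > α = 0.01, fail to reject H0; the evidence is not statistically significant.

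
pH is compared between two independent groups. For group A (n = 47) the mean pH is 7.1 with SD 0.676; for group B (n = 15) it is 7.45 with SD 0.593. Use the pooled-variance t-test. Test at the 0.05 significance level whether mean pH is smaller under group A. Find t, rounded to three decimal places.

-1.795

Let group 1 = group A, group 2 = group B. H0: μ_1 = μ_2; H1: μ_1 < μ_2 (two-sample pooled-variance t-test, left-tailed).
s_p² = [(47−1)·0.676² + (15−1)·0.593²]/(47+15−2) = 0.4324
t = (7.1 − 7.45)/√[0.4324·(1/47 + 1/15)] = -1.795
df = n₁ + n₂ − 2 = 60
p-value = P(T ≤ -1.795) ≈ 0.0389
Since p ≈ 0.0389 < α = 0.05, reject H0; the data support H1.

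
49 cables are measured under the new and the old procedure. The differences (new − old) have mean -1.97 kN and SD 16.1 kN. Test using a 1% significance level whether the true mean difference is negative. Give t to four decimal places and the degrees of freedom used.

H0: μ_d = 0; H1: μ_d < 0 (paired t-test on the differences, left-tailed).
t = d̄/(s_d/√n) = -1.97/(16.1/√49) = -0.8565
df = n − 1 = 48
p-value = P(T ≤ -0.8565) ≈ 0.1980
Since p ≈ 0.1980 > α = 0.01, fail to reject H0; the data do not provide sufficient evidence against H0.

t = -0.8565, df = 48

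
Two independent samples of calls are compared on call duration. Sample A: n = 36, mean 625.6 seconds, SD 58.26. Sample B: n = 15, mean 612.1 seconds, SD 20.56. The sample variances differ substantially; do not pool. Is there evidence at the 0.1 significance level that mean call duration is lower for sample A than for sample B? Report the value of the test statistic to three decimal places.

Let group 1 = sample A, group 2 = sample B. H0: μ_1 = μ_2; H1: μ_1 < μ_2 (Welch's two-sample t-test, left-tailed).
t = (x̄_1 − x̄_2)/√(s_1²/n_1 + s_2²/n_2) = (625.6 − 612.1)/√(58.26²/36 + 20.56²/15) = 1.220
Welch–Satterthwaite df ≈ 48.27
p-value = P(T ≤ 1.220) ≈ 0.8858
Since p ≈ 0.8858 > α = 0.1, fail to reject H0; the evidence is not statistically significant.

1.220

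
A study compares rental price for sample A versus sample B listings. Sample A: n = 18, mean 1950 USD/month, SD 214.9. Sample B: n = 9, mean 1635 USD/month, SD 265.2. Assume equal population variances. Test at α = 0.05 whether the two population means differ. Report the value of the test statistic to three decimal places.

3.323

Let group 1 = sample A, group 2 = sample B. H0: μ_1 = μ_2; H1: μ_1 ≠ μ_2 (two-sample pooled-variance t-test, two-sided).
s_p² = [(18−1)·214.9² + (9−1)·265.2²]/(18+9−2) = 53909.7
t = (1950 − 1635)/√[53909.7·(1/18 + 1/9)] = 3.323
df = n₁ + n₂ − 2 = 25
Two-sided p-value ≈ 0.0027
Since p ≈ 0.0027 < α = 0.05, reject H0; the data support H1.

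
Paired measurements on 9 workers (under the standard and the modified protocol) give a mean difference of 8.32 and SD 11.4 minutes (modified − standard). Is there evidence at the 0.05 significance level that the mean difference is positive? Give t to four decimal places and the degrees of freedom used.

H0: μ_d = 0; H1: μ_d > 0 (paired t-test on the differences, right-tailed).
t = d̄/(s_d/√n) = 8.32/(11.4/√9) = 2.1895
df = n − 1 = 8
p-value = P(T ≥ 2.1895) ≈ 0.0300
Since p ≈ 0.0300 < α = 0.05, reject H0; the data support H1.

t = 2.1895, df = 8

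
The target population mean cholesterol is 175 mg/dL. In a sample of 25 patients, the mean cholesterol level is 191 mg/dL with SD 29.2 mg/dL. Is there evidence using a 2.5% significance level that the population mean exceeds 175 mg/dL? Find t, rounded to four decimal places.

H0: μ = 175; H1: μ > 175 (one-sample t-test, right-tailed).
t = (x̄ − μ₀)/(s/√n) = (191 − 175)/(29.2/√25) = 2.7397
df = n − 1 = 24
p-value = P(T ≥ 2.7397) ≈ 0.006
Since p ≈ 0.006 < α = 0.025, reject H0; the data support H1.

2.7397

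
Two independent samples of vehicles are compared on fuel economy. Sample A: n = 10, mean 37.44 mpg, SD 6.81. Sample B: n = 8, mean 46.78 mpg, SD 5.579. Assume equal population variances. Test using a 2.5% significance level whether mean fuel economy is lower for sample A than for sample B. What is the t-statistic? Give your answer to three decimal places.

-3.125

Let group 1 = sample A, group 2 = sample B. H0: μ_1 = μ_2; H1: μ_1 < μ_2 (two-sample pooled-variance t-test, left-tailed).
s_p² = [(10−1)·6.81² + (8−1)·5.579²]/(10+8−2) = 39.7038
t = (37.44 − 46.78)/√[39.7038·(1/10 + 1/8)] = -3.125
df = n₁ + n₂ − 2 = 16
p-value = P(T ≤ -3.125) ≈ 0.003
Since p ≈ 0.003 < α = 0.025, reject H0; the evidence is statistically significant.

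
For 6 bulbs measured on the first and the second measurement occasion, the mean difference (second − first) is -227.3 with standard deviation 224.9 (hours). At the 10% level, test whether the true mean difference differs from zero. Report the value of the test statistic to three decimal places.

H0: μ_d = 0; H1: μ_d ≠ 0 (paired t-test on the differences, two-sided).
t = d̄/(s_d/√n) = -227.3/(224.9/√6) = -2.476
df = n − 1 = 5
Two-sided p-value ≈ 0.0561
Since p ≈ 0.0561 < α = 0.1, reject H0; the evidence is statistically significant.

-2.476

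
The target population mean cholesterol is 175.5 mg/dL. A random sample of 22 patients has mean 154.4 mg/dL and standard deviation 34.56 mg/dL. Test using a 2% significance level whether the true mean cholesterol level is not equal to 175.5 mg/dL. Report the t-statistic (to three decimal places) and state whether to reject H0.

t = -2.864; reject H0

H0: μ = 175.5; H1: μ ≠ 175.5 (one-sample t-test, two-sided).
t = (x̄ − μ₀)/(s/√n) = (154.4 − 175.5)/(34.56/√22) = -2.864
df = n − 1 = 21
Two-sided p-value ≈ 0.0093
Since p ≈ 0.0093 < α = 0.02, reject H0; the data support H1.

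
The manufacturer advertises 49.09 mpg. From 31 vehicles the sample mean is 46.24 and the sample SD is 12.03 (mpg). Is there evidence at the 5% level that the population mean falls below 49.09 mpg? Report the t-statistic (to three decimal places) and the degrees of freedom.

t = -1.319, df = 30

H0: μ = 49.09; H1: μ < 49.09 (one-sample t-test, left-tailed).
t = (x̄ − μ₀)/(s/√n) = (46.24 − 49.09)/(12.03/√31) = -1.319
df = n − 1 = 30
p-value = P(T ≤ -1.319) ≈ 0.0986
Since p ≈ 0.0986 > α = 0.05, fail to reject H0; the evidence is not statistically significant.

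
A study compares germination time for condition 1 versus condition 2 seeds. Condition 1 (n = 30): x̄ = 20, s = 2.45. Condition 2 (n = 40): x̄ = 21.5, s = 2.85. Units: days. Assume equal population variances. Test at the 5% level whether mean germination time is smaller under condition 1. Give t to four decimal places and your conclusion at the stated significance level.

Let group 1 = condition 1, group 2 = condition 2. H0: μ_1 = μ_2; H1: μ_1 < μ_2 (two-sample pooled-variance t-test, left-tailed).
s_p² = [(30−1)·2.45² + (40−1)·2.85²]/(30+40−2) = 7.21838
t = (20 − 21.5)/√[7.21838·(1/30 + 1/40)] = -2.3116
df = n₁ + n₂ − 2 = 68
p-value = P(T ≤ -2.3116) ≈ 0.012
Since p ≈ 0.012 < α = 0.05, reject H0; the evidence is statistically significant.

t = -2.3116; reject H0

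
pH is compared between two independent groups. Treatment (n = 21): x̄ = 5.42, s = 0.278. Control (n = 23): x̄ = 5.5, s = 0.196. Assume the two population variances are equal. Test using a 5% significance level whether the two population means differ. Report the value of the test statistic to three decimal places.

-1.111

Let group 1 = treatment, group 2 = control. H0: μ_1 = μ_2; H1: μ_1 ≠ μ_2 (two-sample pooled-variance t-test, two-sided).
s_p² = [(21−1)·0.278² + (23−1)·0.196²]/(21+23−2) = 0.0569246
t = (5.42 − 5.5)/√[0.0569246·(1/21 + 1/23)] = -1.111
df = n₁ + n₂ − 2 = 42
Two-sided p-value ≈ 0.2729
Since p ≈ 0.2729 > α = 0.05, fail to reject H0; the evidence is not statistically significant.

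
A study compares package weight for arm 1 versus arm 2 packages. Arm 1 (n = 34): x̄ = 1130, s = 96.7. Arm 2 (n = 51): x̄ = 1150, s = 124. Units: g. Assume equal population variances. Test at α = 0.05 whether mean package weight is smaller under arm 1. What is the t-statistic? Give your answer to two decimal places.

-0.79

Let group 1 = arm 1, group 2 = arm 2. H0: μ_1 = μ_2; H1: μ_1 < μ_2 (two-sample pooled-variance t-test, left-tailed).
s_p² = [(34−1)·96.7² + (51−1)·124²]/(34+51−2) = 12980.5
t = (1130 − 1150)/√[12980.5·(1/34 + 1/51)] = -0.79
df = n₁ + n₂ − 2 = 83
p-value = P(T ≤ -0.79) ≈ 0.215
Since p ≈ 0.215 > α = 0.05, fail to reject H0; the evidence is not statistically significant.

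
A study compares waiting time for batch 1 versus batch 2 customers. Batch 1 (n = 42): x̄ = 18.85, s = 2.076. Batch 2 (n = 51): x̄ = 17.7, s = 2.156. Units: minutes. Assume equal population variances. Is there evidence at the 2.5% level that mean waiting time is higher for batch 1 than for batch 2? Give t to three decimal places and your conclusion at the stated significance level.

Let group 1 = batch 1, group 2 = batch 2. H0: μ_1 = μ_2; H1: μ_1 > μ_2 (two-sample pooled-variance t-test, right-tailed).
s_p² = [(42−1)·2.076² + (51−1)·2.156²]/(42+51−2) = 4.4958
t = (18.85 − 17.7)/√[4.4958·(1/42 + 1/51)] = 2.603
df = n₁ + n₂ − 2 = 91
p-value = P(T ≥ 2.603) ≈ 0.0054
Since p ≈ 0.0054 < α = 0.025, reject H0; the data support H1.

t = 2.603; reject H0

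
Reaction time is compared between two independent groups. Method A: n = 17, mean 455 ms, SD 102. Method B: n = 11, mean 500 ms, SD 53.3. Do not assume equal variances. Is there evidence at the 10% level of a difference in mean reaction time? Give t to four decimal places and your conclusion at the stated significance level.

t = -1.5254; fail to reject H0

Let group 1 = method A, group 2 = method B. H0: μ_1 = μ_2; H1: μ_1 ≠ μ_2 (Welch's two-sample t-test, two-sided).
t = (x̄_1 − x̄_2)/√(s_1²/n_1 + s_2²/n_2) = (455 − 500)/√(102²/17 + 53.3²/11) = -1.5254
Welch–Satterthwaite df ≈ 25.18
Two-sided p-value ≈ 0.1396
Since p ≈ 0.1396 > α = 0.1, fail to reject H0; the data do not provide sufficient evidence against H0.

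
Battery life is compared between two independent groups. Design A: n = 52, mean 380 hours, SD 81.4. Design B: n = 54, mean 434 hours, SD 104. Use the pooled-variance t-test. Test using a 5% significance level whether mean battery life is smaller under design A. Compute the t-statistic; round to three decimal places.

-2.969

Let group 1 = design A, group 2 = design B. H0: μ_1 = μ_2; H1: μ_1 < μ_2 (two-sample pooled-variance t-test, left-tailed).
s_p² = [(52−1)·81.4² + (54−1)·104²]/(52+54−2) = 8761.27
t = (380 − 434)/√[8761.27·(1/52 + 1/54)] = -2.969
df = n₁ + n₂ − 2 = 104
p-value = P(T ≤ -2.969) ≈ 0.002
Since p ≈ 0.002 < α = 0.05, reject H0; the data support H1.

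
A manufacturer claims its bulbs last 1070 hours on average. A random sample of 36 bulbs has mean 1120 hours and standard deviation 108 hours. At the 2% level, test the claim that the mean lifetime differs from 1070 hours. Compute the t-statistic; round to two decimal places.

2.78

H0: μ = 1070; H1: μ ≠ 1070 (one-sample t-test, two-sided).
t = (x̄ − μ₀)/(s/√n) = (1120 − 1070)/(108/√36) = 2.78
df = n − 1 = 35
Two-sided p-value ≈ 0.0087
Since p ≈ 0.0087 < α = 0.02, reject H0; the evidence is statistically significant.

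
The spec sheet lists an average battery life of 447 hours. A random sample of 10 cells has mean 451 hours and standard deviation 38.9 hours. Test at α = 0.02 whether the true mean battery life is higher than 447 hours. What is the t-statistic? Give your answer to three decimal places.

0.325

H0: μ = 447; H1: μ > 447 (one-sample t-test, right-tailed).
t = (x̄ − μ₀)/(s/√n) = (451 − 447)/(38.9/√10) = 0.325
df = n − 1 = 9
p-value = P(T ≥ 0.325) ≈ 0.3762
Since p ≈ 0.3762 > α = 0.02, fail to reject H0; the data do not provide sufficient evidence against H0.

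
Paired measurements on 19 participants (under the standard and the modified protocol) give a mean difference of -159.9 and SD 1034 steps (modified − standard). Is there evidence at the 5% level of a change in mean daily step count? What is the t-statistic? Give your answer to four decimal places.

-0.6741

H0: μ_d = 0; H1: μ_d ≠ 0 (paired t-test on the differences, two-sided).
t = d̄/(s_d/√n) = -159.9/(1034/√19) = -0.6741
df = n − 1 = 18
Two-sided p-value ≈ 0.509
Since p ≈ 0.509 > α = 0.05, fail to reject H0; the evidence is not statistically significant.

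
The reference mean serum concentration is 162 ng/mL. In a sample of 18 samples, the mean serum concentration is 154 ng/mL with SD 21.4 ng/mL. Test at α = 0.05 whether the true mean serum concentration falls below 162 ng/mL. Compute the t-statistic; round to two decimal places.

H0: μ = 162; H1: μ < 162 (one-sample t-test, left-tailed).
t = (x̄ − μ₀)/(s/√n) = (154 − 162)/(21.4/√18) = -1.59
df = n − 1 = 17
p-value = P(T ≤ -1.59) ≈ 0.066
Since p ≈ 0.066 > α = 0.05, fail to reject H0; the data do not provide sufficient evidence against H0.

-1.59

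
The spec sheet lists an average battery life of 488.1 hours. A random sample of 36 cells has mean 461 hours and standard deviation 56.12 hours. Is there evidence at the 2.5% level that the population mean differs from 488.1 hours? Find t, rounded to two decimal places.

H0: μ = 488.1; H1: μ ≠ 488.1 (one-sample t-test, two-sided).
t = (x̄ − μ₀)/(s/√n) = (461 − 488.1)/(56.12/√36) = -2.90
df = n − 1 = 35
Two-sided p-value ≈ 0.0065
Since p ≈ 0.0065 < α = 0.025, reject H0; the evidence is statistically significant.

-2.90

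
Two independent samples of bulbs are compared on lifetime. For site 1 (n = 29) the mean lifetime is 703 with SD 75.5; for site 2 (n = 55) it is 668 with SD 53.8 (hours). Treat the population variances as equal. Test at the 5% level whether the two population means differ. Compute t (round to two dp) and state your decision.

t = 2.46; reject H0

Let group 1 = site 1, group 2 = site 2. H0: μ_1 = μ_2; H1: μ_1 ≠ μ_2 (two-sample pooled-variance t-test, two-sided).
s_p² = [(29−1)·75.5² + (55−1)·53.8²]/(29+55−2) = 3852.52
t = (703 − 668)/√[3852.52·(1/29 + 1/55)] = 2.46
df = n₁ + n₂ − 2 = 82
Two-sided p-value ≈ 0.016
Since p ≈ 0.016 < α = 0.05, reject H0; the evidence is statistically significant.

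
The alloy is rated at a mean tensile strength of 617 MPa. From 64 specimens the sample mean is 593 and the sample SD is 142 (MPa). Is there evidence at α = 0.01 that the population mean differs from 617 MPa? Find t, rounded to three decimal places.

-1.352

H0: μ = 617; H1: μ ≠ 617 (one-sample t-test, two-sided).
t = (x̄ − μ₀)/(s/√n) = (593 − 617)/(142/√64) = -1.352
df = n − 1 = 63
Two-sided p-value ≈ 0.1812
Since p ≈ 0.1812 > α = 0.01, fail to reject H0; the data do not provide sufficient evidence against H0.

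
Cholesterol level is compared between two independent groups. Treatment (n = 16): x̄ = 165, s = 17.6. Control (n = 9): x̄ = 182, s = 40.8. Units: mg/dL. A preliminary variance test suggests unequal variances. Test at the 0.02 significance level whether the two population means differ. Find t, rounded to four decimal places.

Let group 1 = treatment, group 2 = control. H0: μ_1 = μ_2; H1: μ_1 ≠ μ_2 (Welch's two-sample t-test, two-sided).
t = (x̄_1 − x̄_2)/√(s_1²/n_1 + s_2²/n_2) = (165 − 182)/√(17.6²/16 + 40.8²/9) = -1.1893
Welch–Satterthwaite df ≈ 9.71
Two-sided p-value ≈ 0.2626
Since p ≈ 0.2626 > α = 0.02, fail to reject H0; the data do not provide sufficient evidence against H0.

-1.1893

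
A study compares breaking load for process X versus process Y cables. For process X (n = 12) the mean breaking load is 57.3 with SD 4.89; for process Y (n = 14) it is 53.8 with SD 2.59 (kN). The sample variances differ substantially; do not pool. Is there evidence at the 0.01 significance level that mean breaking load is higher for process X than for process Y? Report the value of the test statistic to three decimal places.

Let group 1 = process X, group 2 = process Y. H0: μ_1 = μ_2; H1: μ_1 > μ_2 (Welch's two-sample t-test, right-tailed).
t = (x̄_1 − x̄_2)/√(s_1²/n_1 + s_2²/n_2) = (57.3 − 53.8)/√(4.89²/12 + 2.59²/14) = 2.226
Welch–Satterthwaite df ≈ 16.14
p-value = P(T ≥ 2.226) ≈ 0.020
Since p ≈ 0.020 > α = 0.01, fail to reject H0; the data do not provide sufficient evidence against H0.

2.226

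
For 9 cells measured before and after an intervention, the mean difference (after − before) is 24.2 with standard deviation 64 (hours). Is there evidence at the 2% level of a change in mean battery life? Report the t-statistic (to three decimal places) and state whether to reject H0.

t = 1.134; fail to reject H0

H0: μ_d = 0; H1: μ_d ≠ 0 (paired t-test on the differences, two-sided).
t = d̄/(s_d/√n) = 24.2/(64/√9) = 1.134
df = n − 1 = 8
Two-sided p-value ≈ 0.289
Since p ≈ 0.289 > α = 0.02, fail to reject H0; the evidence is not statistically significant.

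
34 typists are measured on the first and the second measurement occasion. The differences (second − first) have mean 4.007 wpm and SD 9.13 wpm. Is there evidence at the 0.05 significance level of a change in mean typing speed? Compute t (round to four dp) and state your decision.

H0: μ_d = 0; H1: μ_d ≠ 0 (paired t-test on the differences, two-sided).
t = d̄/(s_d/√n) = 4.007/(9.13/√34) = 2.5591
df = n − 1 = 33
Two-sided p-value ≈ 0.015
Since p ≈ 0.015 < α = 0.05, reject H0; the data support H1.

t = 2.5591; reject H0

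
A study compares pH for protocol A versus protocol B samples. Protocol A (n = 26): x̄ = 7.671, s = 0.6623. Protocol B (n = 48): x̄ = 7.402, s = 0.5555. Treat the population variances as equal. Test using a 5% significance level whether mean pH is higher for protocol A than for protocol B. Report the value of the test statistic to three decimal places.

Let group 1 = protocol A, group 2 = protocol B. H0: μ_1 = μ_2; H1: μ_1 > μ_2 (two-sample pooled-variance t-test, right-tailed).
s_p² = [(26−1)·0.6623² + (48−1)·0.5555²]/(26+48−2) = 0.35374
t = (7.671 − 7.402)/√[0.35374·(1/26 + 1/48)] = 1.857
df = n₁ + n₂ − 2 = 72
p-value = P(T ≥ 1.857) ≈ 0.0337
Since p ≈ 0.0337 < α = 0.05, reject H0; the data support H1.

1.857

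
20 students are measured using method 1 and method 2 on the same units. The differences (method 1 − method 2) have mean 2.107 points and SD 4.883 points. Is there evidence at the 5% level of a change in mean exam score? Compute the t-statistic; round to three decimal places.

1.930

H0: μ_d = 0; H1: μ_d ≠ 0 (paired t-test on the differences, two-sided).
t = d̄/(s_d/√n) = 2.107/(4.883/√20) = 1.930
df = n − 1 = 19
Two-sided p-value ≈ 0.0687
Since p ≈ 0.0687 > α = 0.05, fail to reject H0; the data do not provide sufficient evidence against H0.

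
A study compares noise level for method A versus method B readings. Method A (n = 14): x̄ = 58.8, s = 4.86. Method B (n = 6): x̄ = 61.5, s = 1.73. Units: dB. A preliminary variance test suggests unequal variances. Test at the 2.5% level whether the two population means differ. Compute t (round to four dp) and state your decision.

Let group 1 = method A, group 2 = method B. H0: μ_1 = μ_2; H1: μ_1 ≠ μ_2 (Welch's two-sample t-test, two-sided).
t = (x̄_1 − x̄_2)/√(s_1²/n_1 + s_2²/n_2) = (58.8 − 61.5)/√(4.86²/14 + 1.73²/6) = -1.8262
Welch–Satterthwaite df ≈ 17.78
Two-sided p-value ≈ 0.085
Since p ≈ 0.085 > α = 0.025, fail to reject H0; the evidence is not statistically significant.

t = -1.8262; fail to reject H0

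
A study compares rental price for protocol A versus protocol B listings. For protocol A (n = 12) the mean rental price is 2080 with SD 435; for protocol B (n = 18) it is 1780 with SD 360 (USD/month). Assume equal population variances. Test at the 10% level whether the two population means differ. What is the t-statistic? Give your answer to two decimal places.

Let group 1 = protocol A, group 2 = protocol B. H0: μ_1 = μ_2; H1: μ_1 ≠ μ_2 (two-sample pooled-variance t-test, two-sided).
s_p² = [(12−1)·435² + (18−1)·360²]/(12+18−2) = 153024
t = (2080 − 1780)/√[153024·(1/12 + 1/18)] = 2.06
df = n₁ + n₂ − 2 = 28
Two-sided p-value ≈ 0.049
Since p ≈ 0.049 < α = 0.1, reject H0; the data support H1.

2.06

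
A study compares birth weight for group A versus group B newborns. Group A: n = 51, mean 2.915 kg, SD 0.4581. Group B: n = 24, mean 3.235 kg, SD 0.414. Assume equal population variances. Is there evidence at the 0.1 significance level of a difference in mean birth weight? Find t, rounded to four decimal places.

Let group 1 = group A, group 2 = group B. H0: μ_1 = μ_2; H1: μ_1 ≠ μ_2 (two-sample pooled-variance t-test, two-sided).
s_p² = [(51−1)·0.4581² + (24−1)·0.414²]/(51+24−2) = 0.197738
t = (2.915 − 3.235)/√[0.197738·(1/51 + 1/24)] = -2.9071
df = n₁ + n₂ − 2 = 73
Two-sided p-value ≈ 0.0048
Since p ≈ 0.0048 < α = 0.1, reject H0; the data support H1.

-2.9071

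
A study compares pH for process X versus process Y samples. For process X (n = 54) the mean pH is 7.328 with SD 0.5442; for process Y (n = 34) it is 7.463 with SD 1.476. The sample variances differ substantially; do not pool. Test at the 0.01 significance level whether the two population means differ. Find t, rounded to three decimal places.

-0.512

Let group 1 = process X, group 2 = process Y. H0: μ_1 = μ_2; H1: μ_1 ≠ μ_2 (Welch's two-sample t-test, two-sided).
t = (x̄_1 − x̄_2)/√(s_1²/n_1 + s_2²/n_2) = (7.328 − 7.463)/√(0.5442²/54 + 1.476²/34) = -0.512
Welch–Satterthwaite df ≈ 38.71
Two-sided p-value ≈ 0.6117
Since p ≈ 0.6117 > α = 0.01, fail to reject H0; the data do not provide sufficient evidence against H0.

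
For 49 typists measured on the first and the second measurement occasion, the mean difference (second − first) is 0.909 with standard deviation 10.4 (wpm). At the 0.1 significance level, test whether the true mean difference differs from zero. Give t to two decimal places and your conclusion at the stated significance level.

t = 0.61; fail to reject H0

H0: μ_d = 0; H1: μ_d ≠ 0 (paired t-test on the differences, two-sided).
t = d̄/(s_d/√n) = 0.909/(10.4/√49) = 0.61
df = n − 1 = 48
Two-sided p-value ≈ 0.544
Since p ≈ 0.544 > α = 0.1, fail to reject H0; the evidence is not statistically significant.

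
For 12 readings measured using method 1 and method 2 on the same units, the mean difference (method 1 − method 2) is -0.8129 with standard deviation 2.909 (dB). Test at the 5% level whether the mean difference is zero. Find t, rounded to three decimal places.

H0: μ_d = 0; H1: μ_d ≠ 0 (paired t-test on the differences, two-sided).
t = d̄/(s_d/√n) = -0.8129/(2.909/√12) = -0.968
df = n − 1 = 11
Two-sided p-value ≈ 0.354
Since p ≈ 0.354 > α = 0.05, fail to reject H0; the evidence is not statistically significant.

-0.968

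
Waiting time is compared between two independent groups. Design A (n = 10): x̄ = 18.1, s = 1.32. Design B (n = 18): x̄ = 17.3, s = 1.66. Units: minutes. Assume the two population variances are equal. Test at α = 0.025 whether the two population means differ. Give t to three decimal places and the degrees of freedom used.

t = 1.308, df = 26

Let group 1 = design A, group 2 = design B. H0: μ_1 = μ_2; H1: μ_1 ≠ μ_2 (two-sample pooled-variance t-test, two-sided).
s_p² = [(10−1)·1.32² + (18−1)·1.66²]/(10+18−2) = 2.40488
t = (18.1 − 17.3)/√[2.40488·(1/10 + 1/18)] = 1.308
df = n₁ + n₂ − 2 = 26
Two-sided p-value ≈ 0.202
Since p ≈ 0.202 > α = 0.025, fail to reject H0; the evidence is not statistically significant.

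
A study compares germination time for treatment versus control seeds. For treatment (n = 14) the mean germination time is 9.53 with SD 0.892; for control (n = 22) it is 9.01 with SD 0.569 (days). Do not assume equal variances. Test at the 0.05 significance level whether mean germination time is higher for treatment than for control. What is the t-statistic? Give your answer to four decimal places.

1.9440

Let group 1 = treatment, group 2 = control. H0: μ_1 = μ_2; H1: μ_1 > μ_2 (Welch's two-sample t-test, right-tailed).
t = (x̄_1 − x̄_2)/√(s_1²/n_1 + s_2²/n_2) = (9.53 − 9.01)/√(0.892²/14 + 0.569²/22) = 1.9440
Welch–Satterthwaite df ≈ 19.78
p-value = P(T ≥ 1.9440) ≈ 0.033
Since p ≈ 0.033 < α = 0.05, reject H0; the data support H1.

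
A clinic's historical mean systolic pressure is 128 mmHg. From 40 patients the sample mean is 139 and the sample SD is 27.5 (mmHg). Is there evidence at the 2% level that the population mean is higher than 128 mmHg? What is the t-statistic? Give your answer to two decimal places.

H0: μ = 128; H1: μ > 128 (one-sample t-test, right-tailed).
t = (x̄ − μ₀)/(s/√n) = (139 − 128)/(27.5/√40) = 2.53
df = n − 1 = 39
p-value = P(T ≥ 2.53) ≈ 0.008
Since p ≈ 0.008 < α = 0.02, reject H0; the evidence is statistically significant.

2.53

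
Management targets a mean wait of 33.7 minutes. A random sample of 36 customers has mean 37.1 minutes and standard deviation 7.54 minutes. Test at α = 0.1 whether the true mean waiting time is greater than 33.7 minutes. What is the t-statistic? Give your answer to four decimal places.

H0: μ = 33.7; H1: μ > 33.7 (one-sample t-test, right-tailed).
t = (x̄ − μ₀)/(s/√n) = (37.1 − 33.7)/(7.54/√36) = 2.7056
df = n − 1 = 35
p-value = P(T ≥ 2.7056) ≈ 0.005
Since p ≈ 0.005 < α = 0.1, reject H0; the evidence is statistically significant.

2.7056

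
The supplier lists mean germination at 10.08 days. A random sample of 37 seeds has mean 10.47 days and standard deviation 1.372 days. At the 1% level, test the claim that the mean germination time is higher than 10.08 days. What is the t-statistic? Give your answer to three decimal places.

H0: μ = 10.08; H1: μ > 10.08 (one-sample t-test, right-tailed).
t = (x̄ − μ₀)/(s/√n) = (10.47 − 10.08)/(1.372/√37) = 1.729
df = n − 1 = 36
p-value = P(T ≥ 1.729) ≈ 0.046
Since p ≈ 0.046 > α = 0.01, fail to reject H0; the data do not provide sufficient evidence against H0.

1.729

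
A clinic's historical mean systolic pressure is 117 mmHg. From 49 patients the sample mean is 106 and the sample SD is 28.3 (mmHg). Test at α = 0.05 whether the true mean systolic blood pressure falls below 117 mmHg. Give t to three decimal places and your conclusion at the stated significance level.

t = -2.721; reject H0

H0: μ = 117; H1: μ < 117 (one-sample t-test, left-tailed).
t = (x̄ − μ₀)/(s/√n) = (106 − 117)/(28.3/√49) = -2.721
df = n − 1 = 48
p-value = P(T ≤ -2.721) ≈ 0.005
Since p ≈ 0.005 < α = 0.05, reject H0; the evidence is statistically significant.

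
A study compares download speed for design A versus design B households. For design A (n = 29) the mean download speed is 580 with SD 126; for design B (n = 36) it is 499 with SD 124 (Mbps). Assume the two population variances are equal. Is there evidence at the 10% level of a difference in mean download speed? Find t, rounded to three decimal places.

Let group 1 = design A, group 2 = design B. H0: μ_1 = μ_2; H1: μ_1 ≠ μ_2 (two-sample pooled-variance t-test, two-sided).
s_p² = [(29−1)·126² + (36−1)·124²]/(29+36−2) = 15598.2
t = (580 − 499)/√[15598.2·(1/29 + 1/36)] = 2.599
df = n₁ + n₂ − 2 = 63
Two-sided p-value ≈ 0.012
Since p ≈ 0.012 < α = 0.1, reject H0; the data support H1.

2.599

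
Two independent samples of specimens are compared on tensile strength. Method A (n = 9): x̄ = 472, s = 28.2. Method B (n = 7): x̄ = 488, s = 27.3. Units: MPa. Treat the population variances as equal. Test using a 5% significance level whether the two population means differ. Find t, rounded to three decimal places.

Let group 1 = method A, group 2 = method B. H0: μ_1 = μ_2; H1: μ_1 ≠ μ_2 (two-sample pooled-variance t-test, two-sided).
s_p² = [(9−1)·28.2² + (7−1)·27.3²]/(9+7−2) = 773.833
t = (472 − 488)/√[773.833·(1/9 + 1/7)] = -1.141
df = n₁ + n₂ − 2 = 14
Two-sided p-value ≈ 0.273
Since p ≈ 0.273 > α = 0.05, fail to reject H0; the evidence is not statistically significant.

-1.141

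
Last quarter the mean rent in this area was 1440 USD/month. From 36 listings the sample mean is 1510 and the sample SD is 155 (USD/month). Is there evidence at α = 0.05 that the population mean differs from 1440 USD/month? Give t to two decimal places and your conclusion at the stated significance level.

t = 2.71; reject H0

H0: μ = 1440; H1: μ ≠ 1440 (one-sample t-test, two-sided).
t = (x̄ − μ₀)/(s/√n) = (1510 − 1440)/(155/√36) = 2.71
df = n − 1 = 35
Two-sided p-value ≈ 0.010
Since p ≈ 0.010 < α = 0.05, reject H0; the data support H1.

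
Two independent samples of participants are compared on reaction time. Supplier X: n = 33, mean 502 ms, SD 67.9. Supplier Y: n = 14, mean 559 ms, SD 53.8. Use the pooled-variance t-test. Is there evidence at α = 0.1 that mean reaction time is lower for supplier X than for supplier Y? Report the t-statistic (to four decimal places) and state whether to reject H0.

t = -2.7860; reject H0

Let group 1 = supplier X, group 2 = supplier Y. H0: μ_1 = μ_2; H1: μ_1 < μ_2 (two-sample pooled-variance t-test, left-tailed).
s_p² = [(33−1)·67.9² + (14−1)·53.8²]/(33+14−2) = 4114.69
t = (502 − 559)/√[4114.69·(1/33 + 1/14)] = -2.7860
df = n₁ + n₂ − 2 = 45
p-value = P(T ≤ -2.7860) ≈ 0.004
Since p ≈ 0.004 < α = 0.1, reject H0; the evidence is statistically significant.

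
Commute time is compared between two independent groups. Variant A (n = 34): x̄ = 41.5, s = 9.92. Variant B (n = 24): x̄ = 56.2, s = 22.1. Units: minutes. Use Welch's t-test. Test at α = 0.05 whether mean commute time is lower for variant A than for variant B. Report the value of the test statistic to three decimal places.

-3.049

Let group 1 = variant A, group 2 = variant B. H0: μ_1 = μ_2; H1: μ_1 < μ_2 (Welch's two-sample t-test, left-tailed).
t = (x̄_1 − x̄_2)/√(s_1²/n_1 + s_2²/n_2) = (41.5 − 56.2)/√(9.92²/34 + 22.1²/24) = -3.049
Welch–Satterthwaite df ≈ 29.59
p-value = P(T ≤ -3.049) ≈ 0.002
Since p ≈ 0.002 < α = 0.05, reject H0; the evidence is statistically significant.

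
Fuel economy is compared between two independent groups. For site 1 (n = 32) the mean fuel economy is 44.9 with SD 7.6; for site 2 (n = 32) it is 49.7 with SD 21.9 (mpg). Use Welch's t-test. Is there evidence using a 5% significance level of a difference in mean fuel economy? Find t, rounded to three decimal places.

-1.171

Let group 1 = site 1, group 2 = site 2. H0: μ_1 = μ_2; H1: μ_1 ≠ μ_2 (Welch's two-sample t-test, two-sided).
t = (x̄_1 − x̄_2)/√(s_1²/n_1 + s_2²/n_2) = (44.9 − 49.7)/√(7.6²/32 + 21.9²/32) = -1.171
Welch–Satterthwaite df ≈ 38.36
Two-sided p-value ≈ 0.249
Since p ≈ 0.249 > α = 0.05, fail to reject H0; the evidence is not statistically significant.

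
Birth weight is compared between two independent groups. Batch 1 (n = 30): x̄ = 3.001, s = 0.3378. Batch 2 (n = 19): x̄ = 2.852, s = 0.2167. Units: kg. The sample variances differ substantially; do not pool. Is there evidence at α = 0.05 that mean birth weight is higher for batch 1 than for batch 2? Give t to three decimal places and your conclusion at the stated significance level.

Let group 1 = batch 1, group 2 = batch 2. H0: μ_1 = μ_2; H1: μ_1 > μ_2 (Welch's two-sample t-test, right-tailed).
t = (x̄_1 − x̄_2)/√(s_1²/n_1 + s_2²/n_2) = (3.001 − 2.852)/√(0.3378²/30 + 0.2167²/19) = 1.881
Welch–Satterthwaite df ≈ 46.98
p-value = P(T ≥ 1.881) ≈ 0.0331
Since p ≈ 0.0331 < α = 0.05, reject H0; the evidence is statistically significant.

t = 1.881; reject H0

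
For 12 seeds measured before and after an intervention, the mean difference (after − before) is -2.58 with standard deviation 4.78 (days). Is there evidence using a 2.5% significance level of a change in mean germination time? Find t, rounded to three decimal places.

-1.870

H0: μ_d = 0; H1: μ_d ≠ 0 (paired t-test on the differences, two-sided).
t = d̄/(s_d/√n) = -2.58/(4.78/√12) = -1.870
df = n − 1 = 11
Two-sided p-value ≈ 0.088
Since p ≈ 0.088 > α = 0.025, fail to reject H0; the evidence is not statistically significant.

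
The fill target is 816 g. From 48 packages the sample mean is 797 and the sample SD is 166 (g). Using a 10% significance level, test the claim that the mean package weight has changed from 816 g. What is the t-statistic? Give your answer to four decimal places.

-0.7930

H0: μ = 816; H1: μ ≠ 816 (one-sample t-test, two-sided).
t = (x̄ − μ₀)/(s/√n) = (797 − 816)/(166/√48) = -0.7930
df = n − 1 = 47
Two-sided p-value ≈ 0.432
Since p ≈ 0.432 > α = 0.1, fail to reject H0; the data do not provide sufficient evidence against H0.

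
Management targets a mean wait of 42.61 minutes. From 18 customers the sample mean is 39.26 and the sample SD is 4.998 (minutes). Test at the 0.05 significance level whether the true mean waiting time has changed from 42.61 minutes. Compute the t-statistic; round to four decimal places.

-2.8437

H0: μ = 42.61; H1: μ ≠ 42.61 (one-sample t-test, two-sided).
t = (x̄ − μ₀)/(s/√n) = (39.26 − 42.61)/(4.998/√18) = -2.8437
df = n − 1 = 17
Two-sided p-value ≈ 0.011
Since p ≈ 0.011 < α = 0.05, reject H0; the data support H1.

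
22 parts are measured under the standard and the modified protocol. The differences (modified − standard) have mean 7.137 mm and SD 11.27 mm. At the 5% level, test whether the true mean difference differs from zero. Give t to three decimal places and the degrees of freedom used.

H0: μ_d = 0; H1: μ_d ≠ 0 (paired t-test on the differences, two-sided).
t = d̄/(s_d/√n) = 7.137/(11.27/√22) = 2.970
df = n − 1 = 21
Two-sided p-value ≈ 0.007
Since p ≈ 0.007 < α = 0.05, reject H0; the data support H1.

t = 2.970, df = 21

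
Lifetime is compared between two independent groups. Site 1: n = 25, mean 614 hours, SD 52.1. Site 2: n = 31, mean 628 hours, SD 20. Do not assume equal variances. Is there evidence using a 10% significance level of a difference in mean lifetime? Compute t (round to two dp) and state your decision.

t = -1.27; fail to reject H0

Let group 1 = site 1, group 2 = site 2. H0: μ_1 = μ_2; H1: μ_1 ≠ μ_2 (Welch's two-sample t-test, two-sided).
t = (x̄_1 − x̄_2)/√(s_1²/n_1 + s_2²/n_2) = (614 − 628)/√(52.1²/25 + 20²/31) = -1.27
Welch–Satterthwaite df ≈ 29.71
Two-sided p-value ≈ 0.214
Since p ≈ 0.214 > α = 0.1, fail to reject H0; the data do not provide sufficient evidence against H0.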